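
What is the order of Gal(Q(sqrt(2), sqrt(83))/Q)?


The 2 square roots of distinct primes are multiplicatively independent over Q,
so [K:Q] = 2^2 and Gal(K/Q) is isomorphic to (Z/2Z)^2.
|Gal| = 2^2 = 4

4


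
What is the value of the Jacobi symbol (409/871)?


Compute (409/871) via quadratic reciprocity:
  reciprocity: (409/871) -> +(871/409)
  reduce: (53/409)
  reciprocity: (53/409) -> +(409/53)
  reduce: (38/53)
  pull out 2: (2/53) = -1  (since 53 mod 8 = 5)
  reciprocity: (19/53) -> +(53/19)
  reduce: (15/19)
  reciprocity: (15/19) -> -(19/15)
  reduce: (4/15)
  pull out 2: (2/15) = +1  (since 15 mod 8 = 7)
  pull out 2: (2/15) = +1  (since 15 mod 8 = 7)
  (1/15) = 1
Product of signs = 1

1


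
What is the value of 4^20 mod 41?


p = 41 is prime and the exponent is (p-1)/2 = 20, so by Euler's criterion 4^20 = (4/41) = +1 or -1 mod 41.
Compute by square-and-multiply:
  20 = 16 + 4 (binary 10100)
  Repeated squaring mod 41: 4^1 = 4, 4^2 = 16, 4^4 = 10, 4^8 = 18, 4^16 = 37
  4^20 = 4^16 * 4^4 = 37 * 10 mod 41
    37 * 10 = 370 = 1 mod 41
  4^20 = 1 mod 41
Result 1: 4 is a quadratic residue mod 41.
4^20 mod 41 = 1

1


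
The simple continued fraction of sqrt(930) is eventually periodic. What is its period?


Run the CF algorithm for sqrt(930).
a_0 = floor(sqrt(930)) = 30; set m_0=0, q_0=1.
Recurrence: m' = q*a - m,  q' = (d - m'^2)/q,  a' = floor((a_0 + m')/q').
  step 1: m=30, q=30, a=2
  step 2: m=30, q=1, a=60
a_2 = 2*a_0 = 60, so the period closes here.
sqrt(930) = [30; 2, 60]
Period length = 2

2


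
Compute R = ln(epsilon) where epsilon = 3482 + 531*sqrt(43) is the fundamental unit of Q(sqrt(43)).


epsilon = 3482 + 531*sqrt(43)
= 6963.9999
R = ln(6963.9999)
= 8.8485

8.8485


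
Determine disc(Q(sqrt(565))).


For K = Q(sqrt(d)) with d squarefree: disc(K) = d if d = 1 mod 4, and disc(K) = 4d if d = 2 or 3 mod 4.
Here d = 565, and d mod 4 = 1.
d = 1 mod 4 (O_K = Z[(1+sqrt(d))/2]), so disc(K) = d = 565

565


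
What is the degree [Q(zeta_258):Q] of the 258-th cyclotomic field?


The degree equals Euler's totient phi(258).
258 = 2 * 3 * 43
phi(258) = 84

84


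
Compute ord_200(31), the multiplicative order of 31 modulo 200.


We want ord_200(31), the smallest k >= 1 with 31^k = 1 mod 200.
n = 200 = 2^3 * 5^2, phi(200) = 80; the order divides phi(n).
Divisors of 80: 1, 2, 4, 5, 8, 10, 16, 20, 40, 80
Repeated squaring mod 200: 31^1 = 31, 31^2 = 161, 31^4 = 121, 31^8 = 41, 31^16 = 81, 31^32 = 161, 31^64 = 121
Test divisors in increasing order:
  k=1: 31^1 = 31 mod 200
  k=2: 31^2 = 161 mod 200
  k=4: 31^4 = 121 mod 200
  k=5: 31^5 = 121 * 31 = 151 mod 200
  k=8: 31^8 = 41 mod 200
  k=10: 31^10 = 41 * 161 = 1 mod 200  <- first divisor giving 1
Order = 10

10


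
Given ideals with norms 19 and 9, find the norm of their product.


N(IJ) = N(I) * N(J)
= 19 * 9
= 171

171


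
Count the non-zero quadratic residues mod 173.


For prime p, the number of non-zero quadratic residues is (p-1)/2.
= (173-1)/2
= 86

86


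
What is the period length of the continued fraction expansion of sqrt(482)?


Run the CF algorithm for sqrt(482).
a_0 = floor(sqrt(482)) = 21; set m_0=0, q_0=1.
Recurrence: m' = q*a - m,  q' = (d - m'^2)/q,  a' = floor((a_0 + m')/q').
  step 1: m=21, q=41, a=1
  step 2: m=20, q=2, a=20
  step 3: m=20, q=41, a=1
  step 4: m=21, q=1, a=42
a_4 = 2*a_0 = 42, so the period closes here.
sqrt(482) = [21; 1, 20, 1, 42]
Period length = 4

4


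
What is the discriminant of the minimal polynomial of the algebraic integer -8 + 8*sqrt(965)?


The element -8 + 8*sqrt(965) has minimal polynomial:
x^2 + 16*x - 61696
Discriminant = (16)^2 - 4*(-61696)
= 256 + 246784
= 247040

247040


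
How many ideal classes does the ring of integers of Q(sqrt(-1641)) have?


K = Q(sqrt(-1641)). d mod 4 = 3, so D = disc(K) = 4d = -6564
h(K) equals the number of primitive reduced positive-definite forms (a, b, c) = a*x^2 + b*x*y + c*y^2 with b^2 - 4ac = D,
where reduced means |b| <= a <= c, with b >= 0 whenever |b| = a or a = c, and primitive means gcd(a, b, c) = 1.
Reduced forces 3a^2 <= |D| = 6564, so 1 <= a <= 46; b must have the parity of D, and c = (b^2 - D)/(4a) must be an integer >= a.
Enumerate a = 1..46, b in [-a, a]:
  a=1: (1, 0, 1641)  [1]
  a=2: (2, 2, 821)  [1]
  a=3: (3, 0, 547)  [1]
  a=4: none
  a=5: (5, -4, 329), (5, 4, 329)  [2]
  a=6: (6, 6, 275)  [1]
  a=7: (7, -4, 235), (7, 4, 235)  [2]
  a=8..9: none
  a=10: (10, -6, 165), (10, 6, 165)  [2]
  a=11: (11, -6, 150), (11, 6, 150)  [2]
  a=12: none
  a=13: (13, -12, 129), (13, 12, 129)  [2]
  a=14: (14, -10, 119), (14, 10, 119)  [2]
  a=15: (15, -6, 110), (15, 6, 110)  [2]
  a=16: none
  a=17: (17, -10, 98), (17, 10, 98)  [2]
  a=18..20: none
  a=21: (21, -18, 82), (21, 18, 82)  [2]
  a=22: (22, -6, 75), (22, 6, 75)  [2]
  a=23..24: none
  a=25: (25, -6, 66), (25, 6, 66)  [2]
  a=26: (26, -14, 65), (26, 14, 65)  [2]
  a=27..29: none
  a=30: (30, -6, 55), (30, 6, 55)  [2]
  a=31: (31, -16, 55), (31, 16, 55)  [2]
  a=32: none
  a=33: (33, -6, 50), (33, 6, 50)  [2]
  a=34: (34, -10, 49), (34, 10, 49)  [2]
  a=35: (35, -24, 51), (35, -4, 47), (35, 4, 47), (35, 24, 51)  [4]
  a=36..38: none
  a=39: (39, -12, 43), (39, 12, 43)  [2]
  a=40: none
  a=41: (41, -18, 42), (41, 18, 42)  [2]
  a=42..46: none
Total reduced forms: 1 + 1 + 1 + 2 + 1 + 2 + 2 + 2 + 2 + 2 + 2 + 2 + 2 + 2 + 2 + 2 + 2 + 2 + 2 + 2 + 4 + 2 + 2 = 44
h = 44

44


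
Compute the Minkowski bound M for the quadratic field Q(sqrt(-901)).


d = -901, d mod 4 = 3, so disc(K) = 4d = -3604; |disc(K)| = 3604
Imaginary quadratic field, so n = 2, s = r2 = 1, r1 = 0
M = (n!/n^n) * (4/pi)^s * sqrt(|disc(K)|) = (2!/2^2) * (4/pi)^1 * sqrt(3604)
= 0.5 * 1.273240 * 60.033324
= 38.2184

38.2184


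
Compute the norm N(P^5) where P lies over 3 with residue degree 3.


N(P^a) = p^(a*f)
= 3^(5*3)
= 3^15
= 14348907

14348907


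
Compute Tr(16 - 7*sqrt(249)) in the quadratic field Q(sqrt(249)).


Tr(a + b*sqrt(d)) = (a + b*sqrt(d)) + (a - b*sqrt(d)) = 2a
= 2 * (16)
= 32

32


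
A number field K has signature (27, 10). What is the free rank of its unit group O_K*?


By Dirichlet's unit theorem:
rank = r1 + r2 - 1
= 27 + 10 - 1
= 36

36


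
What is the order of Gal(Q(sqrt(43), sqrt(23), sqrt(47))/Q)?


The 3 square roots of distinct primes are multiplicatively independent over Q,
so [K:Q] = 2^3 and Gal(K/Q) is isomorphic to (Z/2Z)^3.
|Gal| = 2^3 = 8

8


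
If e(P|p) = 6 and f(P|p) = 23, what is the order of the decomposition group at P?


|D_P| = e * f
= 6 * 23
= 138

138


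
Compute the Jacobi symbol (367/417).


Compute (367/417) via quadratic reciprocity:
  reciprocity: (367/417) -> +(417/367)
  reduce: (50/367)
  pull out 2: (2/367) = +1  (since 367 mod 8 = 7)
  reciprocity: (25/367) -> +(367/25)
  reduce: (17/25)
  reciprocity: (17/25) -> +(25/17)
  reduce: (8/17)
  pull out 2: (2/17) = +1  (since 17 mod 8 = 1)
  pull out 2: (2/17) = +1  (since 17 mod 8 = 1)
  pull out 2: (2/17) = +1  (since 17 mod 8 = 1)
  (1/17) = 1
Product of signs = 1

1


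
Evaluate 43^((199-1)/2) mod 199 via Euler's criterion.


p = 199 is prime and the exponent is (p-1)/2 = 99, so by Euler's criterion 43^99 = (43/199) = +1 or -1 mod 199.
Compute by square-and-multiply:
  99 = 64 + 32 + 2 + 1 (binary 1100011)
  Repeated squaring mod 199: 43^1 = 43, 43^2 = 58, 43^4 = 180, 43^8 = 162, 43^16 = 175, 43^32 = 178, 43^64 = 43
  43^99 = 43^64 * 43^32 * 43^2 * 43^1 = 43 * 178 * 58 * 43 mod 199
    43 * 178 = 7654 = 92 mod 199
    92 * 58 = 5336 = 162 mod 199
    162 * 43 = 6966 = 1 mod 199
  43^99 = 1 mod 199
Result 1: 43 is a quadratic residue mod 199.
43^99 mod 199 = 1

1


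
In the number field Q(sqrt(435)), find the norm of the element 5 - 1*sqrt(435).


N(a + b*sqrt(d)) = a^2 - d*b^2
= (5)^2 - (435)*(-1)^2
= 25 - 435
= -410

-410


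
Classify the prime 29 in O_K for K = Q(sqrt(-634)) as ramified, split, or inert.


K = Q(sqrt(-634)). Since d mod 4 = 2, disc(K) = -2536.
Check p | disc: -2536 mod 29 = 16.
p does not divide disc. Compute Legendre symbol (d/p):
4^((29-1)/2) mod 29 = 1
(d/p) = 1, so p splits: (p) = P*P' with e=1, f=1, g=2.
Therefore p is split.

split


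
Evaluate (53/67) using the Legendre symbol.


p = 67 is prime, so compute (53/67) with the reciprocity algorithm (Jacobi-symbol steps: pull out 2s via (2/n), flip via reciprocity, reduce):
  reciprocity: (53/67) -> +(67/53)
  reduce: (14/53)
  pull out 2: (2/53) = -1  (since 53 mod 8 = 5)
  reciprocity: (7/53) -> +(53/7)
  reduce: (4/7)
  pull out 2: (2/7) = +1  (since 7 mod 8 = 7)
  pull out 2: (2/7) = +1  (since 7 mod 8 = 7)
  (1/7) = 1
Product of signs = -1
(53/67) = -1

-1


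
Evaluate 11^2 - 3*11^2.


x^2 - d*y^2
= 11^2 - 3*11^2
= 121 - 363
= -242

-242


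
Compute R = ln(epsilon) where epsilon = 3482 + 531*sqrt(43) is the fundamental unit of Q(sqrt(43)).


epsilon = 3482 + 531*sqrt(43)
= 6963.9999
R = ln(6963.9999)
= 8.8485

8.8485


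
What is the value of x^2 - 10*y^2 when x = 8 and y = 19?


x^2 - d*y^2
= 8^2 - 10*19^2
= 64 - 3610
= -3546

-3546


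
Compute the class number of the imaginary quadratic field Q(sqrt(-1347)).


K = Q(sqrt(-1347)). d mod 4 = 1, so D = disc(K) = d = -1347
h(K) equals the number of primitive reduced positive-definite forms (a, b, c) = a*x^2 + b*x*y + c*y^2 with b^2 - 4ac = D,
where reduced means |b| <= a <= c, with b >= 0 whenever |b| = a or a = c, and primitive means gcd(a, b, c) = 1.
Reduced forces 3a^2 <= |D| = 1347, so 1 <= a <= 21; b must have the parity of D, and c = (b^2 - D)/(4a) must be an integer >= a.
Enumerate a = 1..21, b in [-a, a]:
  a=1: (1, 1, 337)  [1]
  a=2: none
  a=3: (3, 3, 113)  [1]
  a=4..6: none
  a=7: (7, -5, 49), (7, 5, 49)  [2]
  a=8..16: none
  a=17: (17, -9, 21), (17, 9, 21)  [2]
  a=18..21: none
Total reduced forms: 1 + 1 + 2 + 2 = 6
h = 6

6


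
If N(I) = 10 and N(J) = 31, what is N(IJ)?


N(IJ) = N(I) * N(J)
= 10 * 31
= 310

310


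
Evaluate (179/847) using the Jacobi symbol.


Compute (179/847) via quadratic reciprocity:
  reciprocity: (179/847) -> -(847/179)
  reduce: (131/179)
  reciprocity: (131/179) -> -(179/131)
  reduce: (48/131)
  pull out 2: (2/131) = -1  (since 131 mod 8 = 3)
  pull out 2: (2/131) = -1  (since 131 mod 8 = 3)
  pull out 2: (2/131) = -1  (since 131 mod 8 = 3)
  pull out 2: (2/131) = -1  (since 131 mod 8 = 3)
  reciprocity: (3/131) -> -(131/3)
  reduce: (2/3)
  pull out 2: (2/3) = -1  (since 3 mod 8 = 3)
  (1/3) = 1
Product of signs = 1

1


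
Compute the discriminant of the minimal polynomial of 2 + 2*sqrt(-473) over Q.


The element 2 + 2*sqrt(-473) has minimal polynomial:
x^2 - 4*x + 1896
Discriminant = (-4)^2 - 4*(1896)
= 16 - 7584
= -7568

-7568


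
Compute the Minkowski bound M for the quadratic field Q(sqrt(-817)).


d = -817, d mod 4 = 3, so disc(K) = 4d = -3268; |disc(K)| = 3268
Imaginary quadratic field, so n = 2, s = r2 = 1, r1 = 0
M = (n!/n^n) * (4/pi)^s * sqrt(|disc(K)|) = (2!/2^2) * (4/pi)^1 * sqrt(3268)
= 0.5 * 1.273240 * 57.166424
= 36.3933

36.3933


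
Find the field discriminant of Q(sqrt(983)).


For K = Q(sqrt(d)) with d squarefree: disc(K) = d if d = 1 mod 4, and disc(K) = 4d if d = 2 or 3 mod 4.
Here d = 983, and d mod 4 = 3.
d = 3 mod 4, not 1 (O_K = Z[sqrt(d)]), so disc(K) = 4d = 4 * (983) = 3932

3932


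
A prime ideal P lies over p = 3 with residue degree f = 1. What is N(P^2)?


N(P^a) = p^(a*f)
= 3^(2*1)
= 3^2
= 9

9


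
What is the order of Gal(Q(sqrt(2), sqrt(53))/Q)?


The 2 square roots of distinct primes are multiplicatively independent over Q,
so [K:Q] = 2^2 and Gal(K/Q) is isomorphic to (Z/2Z)^2.
|Gal| = 2^2 = 4

4


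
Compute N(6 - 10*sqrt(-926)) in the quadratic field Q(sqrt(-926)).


N(a + b*sqrt(d)) = a^2 - d*b^2
= (6)^2 - (-926)*(-10)^2
= 36 + 92600
= 92636

92636


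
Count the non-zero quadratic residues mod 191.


For prime p, the number of non-zero quadratic residues is (p-1)/2.
= (191-1)/2
= 95

95


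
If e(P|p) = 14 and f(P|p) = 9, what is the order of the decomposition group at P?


|D_P| = e * f
= 14 * 9
= 126

126


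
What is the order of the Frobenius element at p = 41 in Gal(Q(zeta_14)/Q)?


The Frobenius at p in Gal(Q(zeta_n)/Q) = (Z/nZ)* is the class of p, so its order is ord_14(41), the smallest k >= 1 with 41^k = 1 mod 14.
n = 14 = 2 * 7, phi(14) = 6; the order divides phi(n).
Divisors of 6: 1, 2, 3, 6
Repeated squaring mod 14: 41^1 = 13, 41^2 = 1, 41^4 = 1
Test divisors in increasing order:
  k=1: 41^1 = 13 mod 14
  k=2: 41^2 = 1 mod 14  <- first divisor giving 1
Order = 2

2


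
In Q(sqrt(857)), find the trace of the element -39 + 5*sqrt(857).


Tr(a + b*sqrt(d)) = (a + b*sqrt(d)) + (a - b*sqrt(d)) = 2a
= 2 * (-39)
= -78

-78


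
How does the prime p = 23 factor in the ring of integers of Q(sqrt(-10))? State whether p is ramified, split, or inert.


K = Q(sqrt(-10)). Since d mod 4 = 2, disc(K) = -40.
Check p | disc: -40 mod 23 = 6.
p does not divide disc. Compute Legendre symbol (d/p):
13^((23-1)/2) mod 23 = 1
(d/p) = 1, so p splits: (p) = P*P' with e=1, f=1, g=2.
Therefore p is split.

split


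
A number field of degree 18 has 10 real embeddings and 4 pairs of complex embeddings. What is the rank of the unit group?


By Dirichlet's unit theorem:
rank = r1 + r2 - 1
= 10 + 4 - 1
= 13

13


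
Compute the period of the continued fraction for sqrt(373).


Run the CF algorithm for sqrt(373).
a_0 = floor(sqrt(373)) = 19; set m_0=0, q_0=1.
Recurrence: m' = q*a - m,  q' = (d - m'^2)/q,  a' = floor((a_0 + m')/q').
  step 1: m=19, q=12, a=3
  step 2: m=17, q=7, a=5
  step 3: m=18, q=7, a=5
  step 4: m=17, q=12, a=3
  step 5: m=19, q=1, a=38
a_5 = 2*a_0 = 38, so the period closes here.
sqrt(373) = [19; 3, 5, 5, 3, 38]
Period length = 5

5


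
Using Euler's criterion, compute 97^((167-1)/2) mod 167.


p = 167 is prime and the exponent is (p-1)/2 = 83, so by Euler's criterion 97^83 = (97/167) = +1 or -1 mod 167.
Compute by square-and-multiply:
  83 = 64 + 16 + 2 + 1 (binary 1010011)
  Repeated squaring mod 167: 97^1 = 97, 97^2 = 57, 97^4 = 76, 97^8 = 98, 97^16 = 85, 97^32 = 44, 97^64 = 99
  97^83 = 97^64 * 97^16 * 97^2 * 97^1 = 99 * 85 * 57 * 97 mod 167
    99 * 85 = 8415 = 65 mod 167
    65 * 57 = 3705 = 31 mod 167
    31 * 97 = 3007 = 1 mod 167
  97^83 = 1 mod 167
Result 1: 97 is a quadratic residue mod 167.
97^83 mod 167 = 1

1


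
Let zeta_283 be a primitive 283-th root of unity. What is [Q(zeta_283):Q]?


The degree equals Euler's totient phi(283).
283 = 283
phi(283) = 282

282


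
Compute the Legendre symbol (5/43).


p = 43 is prime, so compute (5/43) with the reciprocity algorithm (Jacobi-symbol steps: pull out 2s via (2/n), flip via reciprocity, reduce):
  reciprocity: (5/43) -> +(43/5)
  reduce: (3/5)
  reciprocity: (3/5) -> +(5/3)
  reduce: (2/3)
  pull out 2: (2/3) = -1  (since 3 mod 8 = 3)
  (1/3) = 1
Product of signs = -1
(5/43) = -1

-1


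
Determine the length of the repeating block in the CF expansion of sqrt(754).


Run the CF algorithm for sqrt(754).
a_0 = floor(sqrt(754)) = 27; set m_0=0, q_0=1.
Recurrence: m' = q*a - m,  q' = (d - m'^2)/q,  a' = floor((a_0 + m')/q').
  step 1: m=27, q=25, a=2
  step 2: m=23, q=9, a=5
  step 3: m=22, q=30, a=1
  step 4: m=8, q=23, a=1
  step 5: m=15, q=23, a=1
  step 6: m=8, q=30, a=1
  step 7: m=22, q=9, a=5
  step 8: m=23, q=25, a=2
  step 9: m=27, q=1, a=54
a_9 = 2*a_0 = 54, so the period closes here.
sqrt(754) = [27; 2, 5, 1, 1, 1, 1, 5, 2, 54]
Period length = 9

9


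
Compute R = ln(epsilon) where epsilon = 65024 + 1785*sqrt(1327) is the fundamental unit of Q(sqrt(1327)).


epsilon = 65024 + 1785*sqrt(1327)
= 130048.0000
R = ln(130048.0000)
= 11.7757

11.7757


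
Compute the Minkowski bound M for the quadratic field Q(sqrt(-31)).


d = -31, d mod 4 = 1, so disc(K) = d = -31; |disc(K)| = 31
Imaginary quadratic field, so n = 2, s = r2 = 1, r1 = 0
M = (n!/n^n) * (4/pi)^s * sqrt(|disc(K)|) = (2!/2^2) * (4/pi)^1 * sqrt(31)
= 0.5 * 1.273240 * 5.567764
= 3.5445

3.5445


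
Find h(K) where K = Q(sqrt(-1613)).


K = Q(sqrt(-1613)). d mod 4 = 3, so D = disc(K) = 4d = -6452
h(K) equals the number of primitive reduced positive-definite forms (a, b, c) = a*x^2 + b*x*y + c*y^2 with b^2 - 4ac = D,
where reduced means |b| <= a <= c, with b >= 0 whenever |b| = a or a = c, and primitive means gcd(a, b, c) = 1.
Reduced forces 3a^2 <= |D| = 6452, so 1 <= a <= 46; b must have the parity of D, and c = (b^2 - D)/(4a) must be an integer >= a.
Enumerate a = 1..46, b in [-a, a]:
  a=1: (1, 0, 1613)  [1]
  a=2: (2, 2, 807)  [1]
  a=3: (3, -2, 538), (3, 2, 538)  [2]
  a=4..5: none
  a=6: (6, -2, 269), (6, 2, 269)  [2]
  a=7: (7, -4, 231), (7, 4, 231)  [2]
  a=8: none
  a=9: (9, -8, 181), (9, 8, 181)  [2]
  a=10: none
  a=11: (11, -4, 147), (11, 4, 147)  [2]
  a=12: none
  a=13: (13, -10, 126), (13, 10, 126)  [2]
  a=14: (14, -10, 117), (14, 10, 117)  [2]
  a=15..16: none
  a=17: (17, -12, 97), (17, 12, 97)  [2]
  a=18: (18, -10, 91), (18, 10, 91)  [2]
  a=19..20: none
  a=21: (21, -10, 78), (21, -4, 77), (21, 4, 77), (21, 10, 78)  [4]
  a=22: (22, -18, 77), (22, 18, 77)  [2]
  a=23..25: none
  a=26: (26, -10, 63), (26, 10, 63)  [2]
  a=27: (27, -26, 66), (27, 26, 66)  [2]
  a=28..32: none
  a=33: (33, -26, 54), (33, -4, 49), (33, 4, 49), (33, 26, 54)  [4]
  a=34: (34, -22, 51), (34, 22, 51)  [2]
  a=35..38: none
  a=39: (39, -16, 43), (39, -10, 42), (39, 10, 42), (39, 16, 43)  [4]
  a=40..41: none
  a=42: (42, -38, 47), (42, 38, 47)  [2]
  a=43..46: none
Total reduced forms: 1 + 1 + 2 + 2 + 2 + 2 + 2 + 2 + 2 + 2 + 2 + 4 + 2 + 2 + 2 + 4 + 2 + 4 + 2 = 42
h = 42

42


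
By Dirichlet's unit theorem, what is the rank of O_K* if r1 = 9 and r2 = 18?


By Dirichlet's unit theorem:
rank = r1 + r2 - 1
= 9 + 18 - 1
= 26

26


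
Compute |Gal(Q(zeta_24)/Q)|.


|Gal(Q(zeta_24)/Q)| = phi(24)
= 8

8


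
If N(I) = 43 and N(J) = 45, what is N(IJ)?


N(IJ) = N(I) * N(J)
= 43 * 45
= 1935

1935


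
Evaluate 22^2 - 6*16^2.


x^2 - d*y^2
= 22^2 - 6*16^2
= 484 - 1536
= -1052

-1052


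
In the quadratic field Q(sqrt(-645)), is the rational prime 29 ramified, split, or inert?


K = Q(sqrt(-645)). Since d mod 4 = 3, disc(K) = -2580.
Check p | disc: -2580 mod 29 = 1.
p does not divide disc. Compute Legendre symbol (d/p):
22^((29-1)/2) mod 29 = 1
(d/p) = 1, so p splits: (p) = P*P' with e=1, f=1, g=2.
Therefore p is split.

split


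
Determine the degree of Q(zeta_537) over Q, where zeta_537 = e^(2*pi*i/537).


The degree equals Euler's totient phi(537).
537 = 3 * 179
phi(537) = 356

356


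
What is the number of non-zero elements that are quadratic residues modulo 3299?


For prime p, the number of non-zero quadratic residues is (p-1)/2.
= (3299-1)/2
= 1649

1649


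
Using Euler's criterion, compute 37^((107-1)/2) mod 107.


p = 107 is prime and the exponent is (p-1)/2 = 53, so by Euler's criterion 37^53 = (37/107) = +1 or -1 mod 107.
Compute by square-and-multiply:
  53 = 32 + 16 + 4 + 1 (binary 110101)
  Repeated squaring mod 107: 37^1 = 37, 37^2 = 85, 37^4 = 56, 37^8 = 33, 37^16 = 19, 37^32 = 40
  37^53 = 37^32 * 37^16 * 37^4 * 37^1 = 40 * 19 * 56 * 37 mod 107
    40 * 19 = 760 = 11 mod 107
    11 * 56 = 616 = 81 mod 107
    81 * 37 = 2997 = 1 mod 107
  37^53 = 1 mod 107
Result 1: 37 is a quadratic residue mod 107.
37^53 mod 107 = 1

1


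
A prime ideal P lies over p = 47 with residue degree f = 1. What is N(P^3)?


N(P^a) = p^(a*f)
= 47^(3*1)
= 47^3
= 103823

103823


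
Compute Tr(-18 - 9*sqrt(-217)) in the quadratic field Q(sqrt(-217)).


Tr(a + b*sqrt(d)) = (a + b*sqrt(d)) + (a - b*sqrt(d)) = 2a
= 2 * (-18)
= -36

-36


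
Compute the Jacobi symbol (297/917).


Compute (297/917) via quadratic reciprocity:
  reciprocity: (297/917) -> +(917/297)
  reduce: (26/297)
  pull out 2: (2/297) = +1  (since 297 mod 8 = 1)
  reciprocity: (13/297) -> +(297/13)
  reduce: (11/13)
  reciprocity: (11/13) -> +(13/11)
  reduce: (2/11)
  pull out 2: (2/11) = -1  (since 11 mod 8 = 3)
  (1/11) = 1
Product of signs = -1

-1


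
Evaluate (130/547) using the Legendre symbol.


p = 547 is prime, so compute (130/547) with the reciprocity algorithm (Jacobi-symbol steps: pull out 2s via (2/n), flip via reciprocity, reduce):
  pull out 2: (2/547) = -1  (since 547 mod 8 = 3)
  reciprocity: (65/547) -> +(547/65)
  reduce: (27/65)
  reciprocity: (27/65) -> +(65/27)
  reduce: (11/27)
  reciprocity: (11/27) -> -(27/11)
  reduce: (5/11)
  reciprocity: (5/11) -> +(11/5)
  reduce: (1/5)
  (1/5) = 1
Product of signs = 1
(130/547) = 1

1


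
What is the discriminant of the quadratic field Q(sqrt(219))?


For K = Q(sqrt(d)) with d squarefree: disc(K) = d if d = 1 mod 4, and disc(K) = 4d if d = 2 or 3 mod 4.
Here d = 219, and d mod 4 = 3.
d = 3 mod 4, not 1 (O_K = Z[sqrt(d)]), so disc(K) = 4d = 4 * (219) = 876

876


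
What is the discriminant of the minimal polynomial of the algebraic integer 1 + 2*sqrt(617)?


The element 1 + 2*sqrt(617) has minimal polynomial:
x^2 - 2*x - 2467
Discriminant = (-2)^2 - 4*(-2467)
= 4 + 9868
= 9872

9872


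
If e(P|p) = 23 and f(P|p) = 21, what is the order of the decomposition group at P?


|D_P| = e * f
= 23 * 21
= 483

483


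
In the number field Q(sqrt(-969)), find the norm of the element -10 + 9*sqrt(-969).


N(a + b*sqrt(d)) = a^2 - d*b^2
= (-10)^2 - (-969)*(9)^2
= 100 + 78489
= 78589

78589


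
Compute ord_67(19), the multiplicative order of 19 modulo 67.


We want ord_67(19), the smallest k >= 1 with 19^k = 1 mod 67.
n = 67 = 67, phi(67) = 66; the order divides phi(n).
Divisors of 66: 1, 2, 3, 6, 11, 22, 33, 66
Repeated squaring mod 67: 19^1 = 19, 19^2 = 26, 19^4 = 6, 19^8 = 36, 19^16 = 23, 19^32 = 60, 19^64 = 49
Test divisors in increasing order:
  k=1: 19^1 = 19 mod 67
  k=2: 19^2 = 26 mod 67
  k=3: 19^3 = 26 * 19 = 25 mod 67
  k=6: 19^6 = 6 * 26 = 22 mod 67
  k=11: 19^11 = 36 * 26 * 19 = 29 mod 67
  k=22: 19^22 = 23 * 6 * 26 = 37 mod 67
  k=33: 19^33 = 60 * 19 = 1 mod 67  <- first divisor giving 1
Order = 33

33


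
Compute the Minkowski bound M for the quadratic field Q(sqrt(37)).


d = 37, d mod 4 = 1, so disc(K) = d = 37; |disc(K)| = 37
Real quadratic field, so n = 2, s = r2 = 0, r1 = 2
M = (n!/n^n) * (4/pi)^s * sqrt(|disc(K)|) = (2!/2^2) * (4/pi)^0 * sqrt(37)
= 0.5 * 1.000000 * 6.082763
= 3.0414

3.0414


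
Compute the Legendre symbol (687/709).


p = 709 is prime, so compute (687/709) with the reciprocity algorithm (Jacobi-symbol steps: pull out 2s via (2/n), flip via reciprocity, reduce):
  reciprocity: (687/709) -> +(709/687)
  reduce: (22/687)
  pull out 2: (2/687) = +1  (since 687 mod 8 = 7)
  reciprocity: (11/687) -> -(687/11)
  reduce: (5/11)
  reciprocity: (5/11) -> +(11/5)
  reduce: (1/5)
  (1/5) = 1
Product of signs = -1
(687/709) = -1

-1


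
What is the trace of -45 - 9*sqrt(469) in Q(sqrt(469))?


Tr(a + b*sqrt(d)) = (a + b*sqrt(d)) + (a - b*sqrt(d)) = 2a
= 2 * (-45)
= -90

-90


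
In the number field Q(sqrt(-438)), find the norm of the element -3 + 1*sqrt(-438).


N(a + b*sqrt(d)) = a^2 - d*b^2
= (-3)^2 - (-438)*(1)^2
= 9 + 438
= 447

447


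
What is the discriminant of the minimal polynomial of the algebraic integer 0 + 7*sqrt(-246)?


The element 0 + 7*sqrt(-246) has minimal polynomial:
x^2 + 0*x + 12054
Discriminant = (0)^2 - 4*(12054)
= 0 - 48216
= -48216

-48216


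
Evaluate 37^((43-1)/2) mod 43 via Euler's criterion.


p = 43 is prime and the exponent is (p-1)/2 = 21, so by Euler's criterion 37^21 = (37/43) = +1 or -1 mod 43.
Compute by square-and-multiply:
  21 = 16 + 4 + 1 (binary 10101)
  Repeated squaring mod 43: 37^1 = 37, 37^2 = 36, 37^4 = 6, 37^8 = 36, 37^16 = 6
  37^21 = 37^16 * 37^4 * 37^1 = 6 * 6 * 37 mod 43
    6 * 6 = 36 = 36 mod 43
    36 * 37 = 1332 = 42 mod 43
  37^21 = 42 mod 43
Result 42 = p - 1 = -1 mod 43: 37 is a quadratic non-residue mod 43. As a residue in [0, p-1] the value is 42.
37^21 mod 43 = 42

42


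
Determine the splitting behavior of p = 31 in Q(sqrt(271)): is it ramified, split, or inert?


K = Q(sqrt(271)). Since d mod 4 = 3, disc(K) = 1084.
Check p | disc: 1084 mod 31 = 30.
p does not divide disc. Compute Legendre symbol (d/p):
23^((31-1)/2) mod 31 = -1
(d/p) = -1, so p is inert: (p) stays prime with e=1, f=2, g=1.
Therefore p is inert.

inert


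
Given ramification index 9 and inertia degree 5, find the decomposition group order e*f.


|D_P| = e * f
= 9 * 5
= 45

45


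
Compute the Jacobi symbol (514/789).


Compute (514/789) via quadratic reciprocity:
  pull out 2: (2/789) = -1  (since 789 mod 8 = 5)
  reciprocity: (257/789) -> +(789/257)
  reduce: (18/257)
  pull out 2: (2/257) = +1  (since 257 mod 8 = 1)
  reciprocity: (9/257) -> +(257/9)
  reduce: (5/9)
  reciprocity: (5/9) -> +(9/5)
  reduce: (4/5)
  pull out 2: (2/5) = -1  (since 5 mod 8 = 5)
  pull out 2: (2/5) = -1  (since 5 mod 8 = 5)
  (1/5) = 1
Product of signs = -1

-1


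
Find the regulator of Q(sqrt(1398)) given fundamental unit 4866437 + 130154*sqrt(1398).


epsilon = 4866437 + 130154*sqrt(1398)
= 9.7329e+06
R = ln(9.7329e+06)
= 16.0910

16.0910


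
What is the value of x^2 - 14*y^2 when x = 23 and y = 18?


x^2 - d*y^2
= 23^2 - 14*18^2
= 529 - 4536
= -4007

-4007


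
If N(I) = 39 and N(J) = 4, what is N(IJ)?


N(IJ) = N(I) * N(J)
= 39 * 4
= 156

156


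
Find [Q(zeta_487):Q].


The degree equals Euler's totient phi(487).
487 = 487
phi(487) = 486

486


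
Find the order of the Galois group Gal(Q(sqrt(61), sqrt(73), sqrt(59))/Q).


The 3 square roots of distinct primes are multiplicatively independent over Q,
so [K:Q] = 2^3 and Gal(K/Q) is isomorphic to (Z/2Z)^3.
|Gal| = 2^3 = 8

8


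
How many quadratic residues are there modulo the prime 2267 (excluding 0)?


For prime p, the number of non-zero quadratic residues is (p-1)/2.
= (2267-1)/2
= 1133

1133


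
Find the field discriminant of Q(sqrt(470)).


For K = Q(sqrt(d)) with d squarefree: disc(K) = d if d = 1 mod 4, and disc(K) = 4d if d = 2 or 3 mod 4.
Here d = 470, and d mod 4 = 2.
d = 2 mod 4, not 1 (O_K = Z[sqrt(d)]), so disc(K) = 4d = 4 * (470) = 1880

1880


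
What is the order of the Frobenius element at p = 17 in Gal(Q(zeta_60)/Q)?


The Frobenius at p in Gal(Q(zeta_n)/Q) = (Z/nZ)* is the class of p, so its order is ord_60(17), the smallest k >= 1 with 17^k = 1 mod 60.
n = 60 = 2^2 * 3 * 5, phi(60) = 16; the order divides phi(n).
Divisors of 16: 1, 2, 4, 8, 16
Repeated squaring mod 60: 17^1 = 17, 17^2 = 49, 17^4 = 1, 17^8 = 1, 17^16 = 1
Test divisors in increasing order:
  k=1: 17^1 = 17 mod 60
  k=2: 17^2 = 49 mod 60
  k=4: 17^4 = 1 mod 60  <- first divisor giving 1
Order = 4

4


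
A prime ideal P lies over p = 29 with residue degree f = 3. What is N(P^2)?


N(P^a) = p^(a*f)
= 29^(2*3)
= 29^6
= 594823321

594823321


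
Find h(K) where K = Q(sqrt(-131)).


K = Q(sqrt(-131)). d mod 4 = 1, so D = disc(K) = d = -131
h(K) equals the number of primitive reduced positive-definite forms (a, b, c) = a*x^2 + b*x*y + c*y^2 with b^2 - 4ac = D,
where reduced means |b| <= a <= c, with b >= 0 whenever |b| = a or a = c, and primitive means gcd(a, b, c) = 1.
Reduced forces 3a^2 <= |D| = 131, so 1 <= a <= 6; b must have the parity of D, and c = (b^2 - D)/(4a) must be an integer >= a.
Enumerate a = 1..6, b in [-a, a]:
  a=1: (1, 1, 33)  [1]
  a=2: none
  a=3: (3, -1, 11), (3, 1, 11)  [2]
  a=4: none
  a=5: (5, -3, 7), (5, 3, 7)  [2]
  a=6: none
Total reduced forms: 1 + 2 + 2 = 5
h = 5

5


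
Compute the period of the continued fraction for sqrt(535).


Run the CF algorithm for sqrt(535).
a_0 = floor(sqrt(535)) = 23; set m_0=0, q_0=1.
Recurrence: m' = q*a - m,  q' = (d - m'^2)/q,  a' = floor((a_0 + m')/q').
  step 1: m=23, q=6, a=7
  step 2: m=19, q=29, a=1
  step 3: m=10, q=15, a=2
  step 4: m=20, q=9, a=4
  step 5: m=16, q=31, a=1
  step 6: m=15, q=10, a=3
  step 7: m=15, q=31, a=1
  step 8: m=16, q=9, a=4
  step 9: m=20, q=15, a=2
  step 10: m=10, q=29, a=1
  step 11: m=19, q=6, a=7
  step 12: m=23, q=1, a=46
a_12 = 2*a_0 = 46, so the period closes here.
sqrt(535) = [23; 7, 1, 2, 4, 1, 3, 1, 4, 2, 1, 7, 46]
Period length = 12

12


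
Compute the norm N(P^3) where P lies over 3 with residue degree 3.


N(P^a) = p^(a*f)
= 3^(3*3)
= 3^9
= 19683

19683


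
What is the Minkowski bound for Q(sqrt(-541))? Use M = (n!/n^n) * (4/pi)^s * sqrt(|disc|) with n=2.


d = -541, d mod 4 = 3, so disc(K) = 4d = -2164; |disc(K)| = 2164
Imaginary quadratic field, so n = 2, s = r2 = 1, r1 = 0
M = (n!/n^n) * (4/pi)^s * sqrt(|disc(K)|) = (2!/2^2) * (4/pi)^1 * sqrt(2164)
= 0.5 * 1.273240 * 46.518813
= 29.6148

29.6148


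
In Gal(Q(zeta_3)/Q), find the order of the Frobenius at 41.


The Frobenius at p in Gal(Q(zeta_n)/Q) = (Z/nZ)* is the class of p, so its order is ord_3(41), the smallest k >= 1 with 41^k = 1 mod 3.
n = 3 = 3, phi(3) = 2; the order divides phi(n).
Divisors of 2: 1, 2
Repeated squaring mod 3: 41^1 = 2, 41^2 = 1
Test divisors in increasing order:
  k=1: 41^1 = 2 mod 3
  k=2: 41^2 = 1 mod 3  <- first divisor giving 1
Order = 2

2


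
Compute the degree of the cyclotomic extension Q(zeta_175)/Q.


The degree equals Euler's totient phi(175).
175 = 5^2 * 7
phi(175) = 120

120


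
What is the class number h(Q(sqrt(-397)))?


K = Q(sqrt(-397)). d mod 4 = 3, so D = disc(K) = 4d = -1588
h(K) equals the number of primitive reduced positive-definite forms (a, b, c) = a*x^2 + b*x*y + c*y^2 with b^2 - 4ac = D,
where reduced means |b| <= a <= c, with b >= 0 whenever |b| = a or a = c, and primitive means gcd(a, b, c) = 1.
Reduced forces 3a^2 <= |D| = 1588, so 1 <= a <= 23; b must have the parity of D, and c = (b^2 - D)/(4a) must be an integer >= a.
Enumerate a = 1..23, b in [-a, a]:
  a=1: (1, 0, 397)  [1]
  a=2: (2, 2, 199)  [1]
  a=3..6: none
  a=7: (7, -6, 58), (7, 6, 58)  [2]
  a=8..13: none
  a=14: (14, -6, 29), (14, 6, 29)  [2]
  a=15..23: none
Total reduced forms: 1 + 1 + 2 + 2 = 6
h = 6

6


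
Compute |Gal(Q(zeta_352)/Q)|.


|Gal(Q(zeta_352)/Q)| = phi(352)
= 160

160


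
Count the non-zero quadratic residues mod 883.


For prime p, the number of non-zero quadratic residues is (p-1)/2.
= (883-1)/2
= 441

441


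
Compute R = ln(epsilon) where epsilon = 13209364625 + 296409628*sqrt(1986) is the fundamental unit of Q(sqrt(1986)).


epsilon = 13209364625 + 296409628*sqrt(1986)
= 2.6419e+10
R = ln(2.6419e+10)
= 23.9973

23.9973


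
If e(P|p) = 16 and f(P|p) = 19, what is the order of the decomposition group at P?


|D_P| = e * f
= 16 * 19
= 304

304


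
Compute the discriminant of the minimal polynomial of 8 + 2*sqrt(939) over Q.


The element 8 + 2*sqrt(939) has minimal polynomial:
x^2 - 16*x - 3692
Discriminant = (-16)^2 - 4*(-3692)
= 256 + 14768
= 15024

15024


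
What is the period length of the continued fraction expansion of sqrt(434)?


Run the CF algorithm for sqrt(434).
a_0 = floor(sqrt(434)) = 20; set m_0=0, q_0=1.
Recurrence: m' = q*a - m,  q' = (d - m'^2)/q,  a' = floor((a_0 + m')/q').
  step 1: m=20, q=34, a=1
  step 2: m=14, q=7, a=4
  step 3: m=14, q=34, a=1
  step 4: m=20, q=1, a=40
a_4 = 2*a_0 = 40, so the period closes here.
sqrt(434) = [20; 1, 4, 1, 40]
Period length = 4

4


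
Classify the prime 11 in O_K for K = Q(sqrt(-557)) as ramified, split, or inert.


K = Q(sqrt(-557)). Since d mod 4 = 3, disc(K) = -2228.
Check p | disc: -2228 mod 11 = 5.
p does not divide disc. Compute Legendre symbol (d/p):
4^((11-1)/2) mod 11 = 1
(d/p) = 1, so p splits: (p) = P*P' with e=1, f=1, g=2.
Therefore p is split.

split


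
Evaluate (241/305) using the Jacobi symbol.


Compute (241/305) via quadratic reciprocity:
  reciprocity: (241/305) -> +(305/241)
  reduce: (64/241)
  pull out 2: (2/241) = +1  (since 241 mod 8 = 1)
  pull out 2: (2/241) = +1  (since 241 mod 8 = 1)
  pull out 2: (2/241) = +1  (since 241 mod 8 = 1)
  pull out 2: (2/241) = +1  (since 241 mod 8 = 1)
  pull out 2: (2/241) = +1  (since 241 mod 8 = 1)
  pull out 2: (2/241) = +1  (since 241 mod 8 = 1)
  (1/241) = 1
Product of signs = 1

1


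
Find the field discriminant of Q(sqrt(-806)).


For K = Q(sqrt(d)) with d squarefree: disc(K) = d if d = 1 mod 4, and disc(K) = 4d if d = 2 or 3 mod 4.
Here d = -806, and d mod 4 = 2.
d = 2 mod 4, not 1 (O_K = Z[sqrt(d)]), so disc(K) = 4d = 4 * (-806) = -3224

-3224


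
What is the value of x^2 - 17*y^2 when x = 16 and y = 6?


x^2 - d*y^2
= 16^2 - 17*6^2
= 256 - 612
= -356

-356


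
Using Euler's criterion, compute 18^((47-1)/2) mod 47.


p = 47 is prime and the exponent is (p-1)/2 = 23, so by Euler's criterion 18^23 = (18/47) = +1 or -1 mod 47.
Compute by square-and-multiply:
  23 = 16 + 4 + 2 + 1 (binary 10111)
  Repeated squaring mod 47: 18^1 = 18, 18^2 = 42, 18^4 = 25, 18^8 = 14, 18^16 = 8
  18^23 = 18^16 * 18^4 * 18^2 * 18^1 = 8 * 25 * 42 * 18 mod 47
    8 * 25 = 200 = 12 mod 47
    12 * 42 = 504 = 34 mod 47
    34 * 18 = 612 = 1 mod 47
  18^23 = 1 mod 47
Result 1: 18 is a quadratic residue mod 47.
18^23 mod 47 = 1

1


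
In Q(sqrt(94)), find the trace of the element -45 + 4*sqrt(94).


Tr(a + b*sqrt(d)) = (a + b*sqrt(d)) + (a - b*sqrt(d)) = 2a
= 2 * (-45)
= -90

-90


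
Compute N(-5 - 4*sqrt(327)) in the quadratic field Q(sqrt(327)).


N(a + b*sqrt(d)) = a^2 - d*b^2
= (-5)^2 - (327)*(-4)^2
= 25 - 5232
= -5207

-5207


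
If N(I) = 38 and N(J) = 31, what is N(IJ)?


N(IJ) = N(I) * N(J)
= 38 * 31
= 1178

1178


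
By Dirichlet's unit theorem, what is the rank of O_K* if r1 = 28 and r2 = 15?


By Dirichlet's unit theorem:
rank = r1 + r2 - 1
= 28 + 15 - 1
= 42

42


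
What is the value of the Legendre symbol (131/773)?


p = 773 is prime, so compute (131/773) with the reciprocity algorithm (Jacobi-symbol steps: pull out 2s via (2/n), flip via reciprocity, reduce):
  reciprocity: (131/773) -> +(773/131)
  reduce: (118/131)
  pull out 2: (2/131) = -1  (since 131 mod 8 = 3)
  reciprocity: (59/131) -> -(131/59)
  reduce: (13/59)
  reciprocity: (13/59) -> +(59/13)
  reduce: (7/13)
  reciprocity: (7/13) -> +(13/7)
  reduce: (6/7)
  pull out 2: (2/7) = +1  (since 7 mod 8 = 7)
  reciprocity: (3/7) -> -(7/3)
  reduce: (1/3)
  (1/3) = 1
Product of signs = -1
(131/773) = -1

-1


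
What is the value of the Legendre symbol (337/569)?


p = 569 is prime, so compute (337/569) with the reciprocity algorithm (Jacobi-symbol steps: pull out 2s via (2/n), flip via reciprocity, reduce):
  reciprocity: (337/569) -> +(569/337)
  reduce: (232/337)
  pull out 2: (2/337) = +1  (since 337 mod 8 = 1)
  pull out 2: (2/337) = +1  (since 337 mod 8 = 1)
  pull out 2: (2/337) = +1  (since 337 mod 8 = 1)
  reciprocity: (29/337) -> +(337/29)
  reduce: (18/29)
  pull out 2: (2/29) = -1  (since 29 mod 8 = 5)
  reciprocity: (9/29) -> +(29/9)
  reduce: (2/9)
  pull out 2: (2/9) = +1  (since 9 mod 8 = 1)
  (1/9) = 1
Product of signs = -1
(337/569) = -1

-1


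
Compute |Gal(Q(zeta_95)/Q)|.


|Gal(Q(zeta_95)/Q)| = phi(95)
= 72

72


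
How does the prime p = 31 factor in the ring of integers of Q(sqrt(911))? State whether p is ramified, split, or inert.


K = Q(sqrt(911)). Since d mod 4 = 3, disc(K) = 3644.
Check p | disc: 3644 mod 31 = 17.
p does not divide disc. Compute Legendre symbol (d/p):
12^((31-1)/2) mod 31 = -1
(d/p) = -1, so p is inert: (p) stays prime with e=1, f=2, g=1.
Therefore p is inert.

inert


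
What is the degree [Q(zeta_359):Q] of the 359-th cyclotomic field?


The degree equals Euler's totient phi(359).
359 = 359
phi(359) = 358

358


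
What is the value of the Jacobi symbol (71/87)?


Compute (71/87) via quadratic reciprocity:
  reciprocity: (71/87) -> -(87/71)
  reduce: (16/71)
  pull out 2: (2/71) = +1  (since 71 mod 8 = 7)
  pull out 2: (2/71) = +1  (since 71 mod 8 = 7)
  pull out 2: (2/71) = +1  (since 71 mod 8 = 7)
  pull out 2: (2/71) = +1  (since 71 mod 8 = 7)
  (1/71) = 1
Product of signs = -1

-1


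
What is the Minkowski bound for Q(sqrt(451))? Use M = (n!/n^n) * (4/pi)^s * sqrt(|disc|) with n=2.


d = 451, d mod 4 = 3, so disc(K) = 4d = 1804; |disc(K)| = 1804
Real quadratic field, so n = 2, s = r2 = 0, r1 = 2
M = (n!/n^n) * (4/pi)^s * sqrt(|disc(K)|) = (2!/2^2) * (4/pi)^0 * sqrt(1804)
= 0.5 * 1.000000 * 42.473521
= 21.2368

21.2368


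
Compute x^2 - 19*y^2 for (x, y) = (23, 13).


x^2 - d*y^2
= 23^2 - 19*13^2
= 529 - 3211
= -2682

-2682


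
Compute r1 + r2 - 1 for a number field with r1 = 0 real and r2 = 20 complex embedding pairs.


By Dirichlet's unit theorem:
rank = r1 + r2 - 1
= 0 + 20 - 1
= 19

19


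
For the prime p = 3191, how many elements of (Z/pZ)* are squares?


For prime p, the number of non-zero quadratic residues is (p-1)/2.
= (3191-1)/2
= 1595

1595


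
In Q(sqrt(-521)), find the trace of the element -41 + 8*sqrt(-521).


Tr(a + b*sqrt(d)) = (a + b*sqrt(d)) + (a - b*sqrt(d)) = 2a
= 2 * (-41)
= -82

-82


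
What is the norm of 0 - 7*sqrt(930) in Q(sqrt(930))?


N(a + b*sqrt(d)) = a^2 - d*b^2
= (0)^2 - (930)*(-7)^2
= 0 - 45570
= -45570

-45570


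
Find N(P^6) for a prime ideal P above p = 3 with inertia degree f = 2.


N(P^a) = p^(a*f)
= 3^(6*2)
= 3^12
= 531441

531441


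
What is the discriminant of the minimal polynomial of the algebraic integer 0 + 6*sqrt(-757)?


The element 0 + 6*sqrt(-757) has minimal polynomial:
x^2 + 0*x + 27252
Discriminant = (0)^2 - 4*(27252)
= 0 - 109008
= -109008

-109008


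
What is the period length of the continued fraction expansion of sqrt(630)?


Run the CF algorithm for sqrt(630).
a_0 = floor(sqrt(630)) = 25; set m_0=0, q_0=1.
Recurrence: m' = q*a - m,  q' = (d - m'^2)/q,  a' = floor((a_0 + m')/q').
  step 1: m=25, q=5, a=10
  step 2: m=25, q=1, a=50
a_2 = 2*a_0 = 50, so the period closes here.
sqrt(630) = [25; 10, 50]
Period length = 2

2


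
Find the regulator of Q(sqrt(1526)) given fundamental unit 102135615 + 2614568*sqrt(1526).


epsilon = 102135615 + 2614568*sqrt(1526)
= 2.0427e+08
R = ln(2.0427e+08)
= 19.1350

19.1350


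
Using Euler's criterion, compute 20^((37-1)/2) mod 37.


p = 37 is prime and the exponent is (p-1)/2 = 18, so by Euler's criterion 20^18 = (20/37) = +1 or -1 mod 37.
Compute by square-and-multiply:
  18 = 16 + 2 (binary 10010)
  Repeated squaring mod 37: 20^1 = 20, 20^2 = 30, 20^4 = 12, 20^8 = 33, 20^16 = 16
  20^18 = 20^16 * 20^2 = 16 * 30 mod 37
    16 * 30 = 480 = 36 mod 37
  20^18 = 36 mod 37
Result 36 = p - 1 = -1 mod 37: 20 is a quadratic non-residue mod 37. As a residue in [0, p-1] the value is 36.
20^18 mod 37 = 36

36


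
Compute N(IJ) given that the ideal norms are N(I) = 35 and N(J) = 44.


N(IJ) = N(I) * N(J)
= 35 * 44
= 1540

1540


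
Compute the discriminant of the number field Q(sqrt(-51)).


For K = Q(sqrt(d)) with d squarefree: disc(K) = d if d = 1 mod 4, and disc(K) = 4d if d = 2 or 3 mod 4.
Here d = -51, and d mod 4 = 1.
d = 1 mod 4 (O_K = Z[(1+sqrt(d))/2]), so disc(K) = d = -51

-51


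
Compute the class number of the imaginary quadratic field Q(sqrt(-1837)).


K = Q(sqrt(-1837)). d mod 4 = 3, so D = disc(K) = 4d = -7348
h(K) equals the number of primitive reduced positive-definite forms (a, b, c) = a*x^2 + b*x*y + c*y^2 with b^2 - 4ac = D,
where reduced means |b| <= a <= c, with b >= 0 whenever |b| = a or a = c, and primitive means gcd(a, b, c) = 1.
Reduced forces 3a^2 <= |D| = 7348, so 1 <= a <= 49; b must have the parity of D, and c = (b^2 - D)/(4a) must be an integer >= a.
Enumerate a = 1..49, b in [-a, a]:
  a=1: (1, 0, 1837)  [1]
  a=2: (2, 2, 919)  [1]
  a=3..6: none
  a=7: (7, -4, 263), (7, 4, 263)  [2]
  a=8..10: none
  a=11: (11, 0, 167)  [1]
  a=12: none
  a=13: (13, -6, 142), (13, 6, 142)  [2]
  a=14: (14, -10, 133), (14, 10, 133)  [2]
  a=15..16: none
  a=17: (17, -8, 109), (17, 8, 109)  [2]
  a=18: none
  a=19: (19, -10, 98), (19, 10, 98)  [2]
  a=20..21: none
  a=22: (22, 22, 89)  [1]
  a=23: (23, -14, 82), (23, 14, 82)  [2]
  a=24..25: none
  a=26: (26, -6, 71), (26, 6, 71)  [2]
  a=27..33: none
  a=34: (34, -26, 59), (34, 26, 59)  [2]
  a=35..37: none
  a=38: (38, -10, 49), (38, 10, 49)  [2]
  a=39..40: none
  a=41: (41, -14, 46), (41, 14, 46)  [2]
  a=42..49: none
Total reduced forms: 1 + 1 + 2 + 1 + 2 + 2 + 2 + 2 + 1 + 2 + 2 + 2 + 2 + 2 = 24
h = 24

24
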